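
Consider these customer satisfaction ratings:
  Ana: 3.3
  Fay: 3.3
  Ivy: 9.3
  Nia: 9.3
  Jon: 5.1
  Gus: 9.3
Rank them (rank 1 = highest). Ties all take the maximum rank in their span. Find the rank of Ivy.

Sorted (descending): 9.3, 9.3, 9.3, 5.1, 3.3, 3.3
The 3 values of 9.3 occupy positions 1–3 → each gets rank 3.
The 2 values of 3.3 occupy positions 5–6 → each gets rank 6.
Ivy has value 9.3 → rank 3.

3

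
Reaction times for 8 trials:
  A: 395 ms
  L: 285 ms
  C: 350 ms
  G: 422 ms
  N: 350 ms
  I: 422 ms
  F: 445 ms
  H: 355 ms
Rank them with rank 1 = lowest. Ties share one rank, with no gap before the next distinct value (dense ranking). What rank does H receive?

Sorted (ascending): 285, 350, 350, 355, 395, 422, 422, 445
The 2 values of 350 share dense rank 2.
The 2 values of 422 share dense rank 5.
Remaining distinct values take the next consecutive integers.
H has value 355 ms → rank 3.

3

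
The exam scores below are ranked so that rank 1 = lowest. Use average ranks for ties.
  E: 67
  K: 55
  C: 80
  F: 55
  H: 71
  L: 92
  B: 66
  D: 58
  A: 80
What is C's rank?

7.5

Sorted (ascending): 55, 55, 58, 66, 67, 71, 80, 80, 92
The 2 values of 55 occupy positions 1–2 → average rank (1+2)/2 = 1.5.
The 2 values of 80 occupy positions 7–8 → average rank (7+8)/2 = 7.5.
C has value 80 → rank 7.5.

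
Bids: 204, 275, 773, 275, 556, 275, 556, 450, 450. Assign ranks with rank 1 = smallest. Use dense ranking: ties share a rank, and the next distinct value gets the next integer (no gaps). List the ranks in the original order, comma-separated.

1, 2, 5, 2, 4, 2, 4, 3, 3

Sorted (ascending): 204, 275, 275, 275, 450, 450, 556, 556, 773
The 3 values of 275 share dense rank 2.
The 2 values of 450 share dense rank 3.
The 2 values of 556 share dense rank 4.
Remaining distinct values take the next consecutive integers.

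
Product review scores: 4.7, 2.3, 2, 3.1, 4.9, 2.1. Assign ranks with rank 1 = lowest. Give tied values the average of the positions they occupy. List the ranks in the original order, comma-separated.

Sorted (ascending): 2, 2.1, 2.3, 3.1, 4.7, 4.9
No ties — each value takes its position as its rank.

5, 3, 1, 4, 6, 2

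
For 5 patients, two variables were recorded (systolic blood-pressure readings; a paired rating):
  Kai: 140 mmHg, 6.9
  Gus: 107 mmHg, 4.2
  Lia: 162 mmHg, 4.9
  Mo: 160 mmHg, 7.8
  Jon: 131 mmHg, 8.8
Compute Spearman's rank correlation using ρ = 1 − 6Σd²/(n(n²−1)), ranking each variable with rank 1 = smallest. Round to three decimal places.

Ranks of variable 1: 3, 1, 5, 4, 2
Ranks of variable 2: 3, 1, 2, 4, 5
d = r₁ − r₂: 0, 0, 3, 0, -3
d²: 0, 0, 9, 0, 9; Σd² = 18
ρ = 1 − 6·18/(5·24) = 1 − 108/120 = 0.100

0.100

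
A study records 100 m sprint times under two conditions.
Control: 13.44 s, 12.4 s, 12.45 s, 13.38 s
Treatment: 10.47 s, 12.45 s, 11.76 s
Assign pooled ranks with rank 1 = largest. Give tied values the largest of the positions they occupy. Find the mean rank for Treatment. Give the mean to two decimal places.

5.67

Sorted (descending): 13.44, 13.38, 12.45, 12.45, 12.4, 11.76, 10.47
The 2 values of 12.45 occupy positions 3–4 → each gets rank 4.
Treatment values → pooled ranks: 10.47→7, 12.45→4, 11.76→6
Mean rank = (7 + 4 + 6) / 3 = 5.67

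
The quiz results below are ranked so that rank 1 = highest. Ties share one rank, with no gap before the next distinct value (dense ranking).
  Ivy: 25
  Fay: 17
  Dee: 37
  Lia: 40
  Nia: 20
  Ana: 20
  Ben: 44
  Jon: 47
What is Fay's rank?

7

Sorted (descending): 47, 44, 40, 37, 25, 20, 20, 17
The 2 values of 20 share dense rank 6.
Remaining distinct values take the next consecutive integers.
Fay has value 17 → rank 7.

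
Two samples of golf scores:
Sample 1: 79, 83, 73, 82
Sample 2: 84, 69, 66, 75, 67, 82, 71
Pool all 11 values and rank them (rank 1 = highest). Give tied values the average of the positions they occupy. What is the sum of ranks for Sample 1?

Sorted (descending): 84, 83, 82, 82, 79, 75, 73, 71, 69, 67, 66
The 2 values of 82 occupy positions 3–4 → average rank (3+4)/2 = 3.5.
Sample 1 values → pooled ranks: 79→5, 83→2, 73→7, 82→3.5
Rank sum = 5 + 2 + 7 + 3.5 = 17.5

17.5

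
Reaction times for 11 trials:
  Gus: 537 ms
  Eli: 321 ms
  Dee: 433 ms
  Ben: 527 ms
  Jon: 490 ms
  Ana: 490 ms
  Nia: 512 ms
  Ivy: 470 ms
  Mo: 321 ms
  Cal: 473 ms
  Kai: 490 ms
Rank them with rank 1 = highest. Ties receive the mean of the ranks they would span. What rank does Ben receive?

Sorted (descending): 537, 527, 512, 490, 490, 490, 473, 470, 433, 321, 321
The 3 values of 490 occupy positions 4–6 → average rank 5.
The 2 values of 321 occupy positions 10–11 → average rank (10+11)/2 = 10.5.
Ben has value 527 ms → rank 2.

2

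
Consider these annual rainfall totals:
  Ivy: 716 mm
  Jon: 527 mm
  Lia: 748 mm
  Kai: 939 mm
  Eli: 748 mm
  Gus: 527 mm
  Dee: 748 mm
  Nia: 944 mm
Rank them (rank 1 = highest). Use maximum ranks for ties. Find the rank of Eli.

Sorted (descending): 944, 939, 748, 748, 748, 716, 527, 527
The 3 values of 748 occupy positions 3–5 → each gets rank 5.
The 2 values of 527 occupy positions 7–8 → each gets rank 8.
Eli has value 748 mm → rank 5.

5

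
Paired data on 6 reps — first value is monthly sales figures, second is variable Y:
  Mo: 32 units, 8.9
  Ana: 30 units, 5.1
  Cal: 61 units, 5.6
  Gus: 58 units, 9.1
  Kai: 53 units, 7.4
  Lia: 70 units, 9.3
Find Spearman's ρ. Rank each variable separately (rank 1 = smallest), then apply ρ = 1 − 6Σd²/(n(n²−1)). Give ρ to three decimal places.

0.600

Ranks of variable 1: 2, 1, 5, 4, 3, 6
Ranks of variable 2: 4, 1, 2, 5, 3, 6
d = r₁ − r₂: -2, 0, 3, -1, 0, 0
d²: 4, 0, 9, 1, 0, 0; Σd² = 14
ρ = 1 − 6·14/(6·35) = 1 − 84/210 = 0.600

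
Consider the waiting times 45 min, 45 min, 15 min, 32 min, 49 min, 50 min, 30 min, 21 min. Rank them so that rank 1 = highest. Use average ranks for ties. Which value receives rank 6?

Sorted (descending): 50, 49, 45, 45, 32, 30, 21, 15
The 2 values of 45 occupy positions 3–4 → average rank (3+4)/2 = 3.5.
Rank 6 → value 30.

30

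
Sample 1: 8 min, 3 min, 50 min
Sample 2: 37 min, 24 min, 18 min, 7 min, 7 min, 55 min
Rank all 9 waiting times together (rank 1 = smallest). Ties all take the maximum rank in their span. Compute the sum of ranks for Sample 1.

13

Sorted (ascending): 3, 7, 7, 8, 18, 24, 37, 50, 55
The 2 values of 7 occupy positions 2–3 → each gets rank 3.
Sample 1 values → pooled ranks: 8→4, 3→1, 50→8
Rank sum = 4 + 1 + 8 = 13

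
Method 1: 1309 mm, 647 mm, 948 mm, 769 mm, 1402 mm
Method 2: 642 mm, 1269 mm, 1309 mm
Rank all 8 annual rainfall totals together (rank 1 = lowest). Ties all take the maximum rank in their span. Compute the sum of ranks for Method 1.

24

Sorted (ascending): 642, 647, 769, 948, 1269, 1309, 1309, 1402
The 2 values of 1309 occupy positions 6–7 → each gets rank 7.
Method 1 values → pooled ranks: 1309→7, 647→2, 948→4, 769→3, 1402→8
Rank sum = 7 + 2 + 4 + 3 + 8 = 24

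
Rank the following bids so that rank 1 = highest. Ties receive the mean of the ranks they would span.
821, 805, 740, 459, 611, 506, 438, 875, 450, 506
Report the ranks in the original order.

2, 3, 4, 8, 5, 6.5, 10, 1, 9, 6.5

Sorted (descending): 875, 821, 805, 740, 611, 506, 506, 459, 450, 438
The 2 values of 506 occupy positions 6–7 → average rank (6+7)/2 = 6.5.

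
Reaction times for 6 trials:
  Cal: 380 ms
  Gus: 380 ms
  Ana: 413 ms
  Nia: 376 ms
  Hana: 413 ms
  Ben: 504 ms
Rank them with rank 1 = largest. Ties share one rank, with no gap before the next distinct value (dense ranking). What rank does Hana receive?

2

Sorted (descending): 504, 413, 413, 380, 380, 376
The 2 values of 413 share dense rank 2.
The 2 values of 380 share dense rank 3.
Remaining distinct values take the next consecutive integers.
Hana has value 413 ms → rank 2.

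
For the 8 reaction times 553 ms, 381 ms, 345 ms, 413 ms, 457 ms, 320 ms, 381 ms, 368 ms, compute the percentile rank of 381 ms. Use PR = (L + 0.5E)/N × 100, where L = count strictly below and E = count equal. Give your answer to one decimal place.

N = 8.
Strictly below 381: 3. Equal to 381: 2.
PR = (3 + 0.5·2)/8 × 100 = 50.0

50.0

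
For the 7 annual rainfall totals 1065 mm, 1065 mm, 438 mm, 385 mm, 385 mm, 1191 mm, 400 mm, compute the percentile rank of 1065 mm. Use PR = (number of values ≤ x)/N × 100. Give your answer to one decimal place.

85.7

N = 7.
Strictly below 1065: 4. Equal to 1065: 2.
PR = 6/7 × 100 = 85.7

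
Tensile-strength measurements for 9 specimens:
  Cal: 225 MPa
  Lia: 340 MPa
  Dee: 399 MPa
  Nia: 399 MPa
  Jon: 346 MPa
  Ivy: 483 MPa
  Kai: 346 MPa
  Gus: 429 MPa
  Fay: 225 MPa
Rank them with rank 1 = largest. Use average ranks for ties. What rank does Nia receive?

Sorted (descending): 483, 429, 399, 399, 346, 346, 340, 225, 225
The 2 values of 399 occupy positions 3–4 → average rank (3+4)/2 = 3.5.
The 2 values of 346 occupy positions 5–6 → average rank (5+6)/2 = 5.5.
The 2 values of 225 occupy positions 8–9 → average rank (8+9)/2 = 8.5.
Nia has value 399 MPa → rank 3.5.

3.5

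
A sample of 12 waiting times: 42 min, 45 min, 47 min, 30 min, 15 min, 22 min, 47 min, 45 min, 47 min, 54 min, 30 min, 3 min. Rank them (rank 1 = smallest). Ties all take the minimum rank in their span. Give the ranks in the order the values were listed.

Sorted (ascending): 3, 15, 22, 30, 30, 42, 45, 45, 47, 47, 47, 54
The 2 values of 30 occupy positions 4–5 → each gets rank 4.
The 2 values of 45 occupy positions 7–8 → each gets rank 7.
The 3 values of 47 occupy positions 9–11 → each gets rank 9.

6, 7, 9, 4, 2, 3, 9, 7, 9, 12, 4, 1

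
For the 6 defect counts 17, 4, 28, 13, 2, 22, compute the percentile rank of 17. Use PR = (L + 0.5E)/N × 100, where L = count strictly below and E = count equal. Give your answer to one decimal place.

58.3

N = 6.
Strictly below 17: 3. Equal to 17: 1.
PR = (3 + 0.5·1)/6 × 100 = 58.3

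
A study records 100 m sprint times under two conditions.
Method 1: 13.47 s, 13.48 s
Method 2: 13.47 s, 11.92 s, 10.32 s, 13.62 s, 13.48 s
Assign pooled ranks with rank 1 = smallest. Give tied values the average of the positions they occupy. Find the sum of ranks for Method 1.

Sorted (ascending): 10.32, 11.92, 13.47, 13.47, 13.48, 13.48, 13.62
The 2 values of 13.47 occupy positions 3–4 → average rank (3+4)/2 = 3.5.
The 2 values of 13.48 occupy positions 5–6 → average rank (5+6)/2 = 5.5.
Method 1 values → pooled ranks: 13.47→3.5, 13.48→5.5
Rank sum = 3.5 + 5.5 = 9

9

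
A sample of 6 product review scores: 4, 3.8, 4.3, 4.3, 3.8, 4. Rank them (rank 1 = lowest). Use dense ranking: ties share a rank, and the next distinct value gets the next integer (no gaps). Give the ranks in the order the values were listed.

2, 1, 3, 3, 1, 2

Sorted (ascending): 3.8, 3.8, 4, 4, 4.3, 4.3
The 2 values of 3.8 share dense rank 1.
The 2 values of 4 share dense rank 2.
The 2 values of 4.3 share dense rank 3.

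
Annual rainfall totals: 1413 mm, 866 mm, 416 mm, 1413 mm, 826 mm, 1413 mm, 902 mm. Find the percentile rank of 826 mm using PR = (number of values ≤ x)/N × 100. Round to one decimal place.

N = 7.
Strictly below 826: 1. Equal to 826: 1.
PR = 2/7 × 100 = 28.6

28.6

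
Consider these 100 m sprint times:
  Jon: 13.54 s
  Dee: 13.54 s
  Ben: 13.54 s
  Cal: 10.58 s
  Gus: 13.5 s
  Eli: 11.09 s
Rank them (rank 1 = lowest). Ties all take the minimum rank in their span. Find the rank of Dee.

Sorted (ascending): 10.58, 11.09, 13.5, 13.54, 13.54, 13.54
The 3 values of 13.54 occupy positions 4–6 → each gets rank 4.
Dee has value 13.54 s → rank 4.

4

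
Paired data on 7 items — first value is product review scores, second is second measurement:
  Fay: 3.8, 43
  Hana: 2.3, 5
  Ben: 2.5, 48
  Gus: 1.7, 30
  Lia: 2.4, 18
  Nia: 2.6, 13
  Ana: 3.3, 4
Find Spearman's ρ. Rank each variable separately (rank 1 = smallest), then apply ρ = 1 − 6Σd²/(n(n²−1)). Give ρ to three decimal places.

0.000

Ranks of variable 1: 7, 2, 4, 1, 3, 5, 6
Ranks of variable 2: 6, 2, 7, 5, 4, 3, 1
d = r₁ − r₂: 1, 0, -3, -4, -1, 2, 5
d²: 1, 0, 9, 16, 1, 4, 25; Σd² = 56
ρ = 1 − 6·56/(7·48) = 1 − 336/336 = 0.000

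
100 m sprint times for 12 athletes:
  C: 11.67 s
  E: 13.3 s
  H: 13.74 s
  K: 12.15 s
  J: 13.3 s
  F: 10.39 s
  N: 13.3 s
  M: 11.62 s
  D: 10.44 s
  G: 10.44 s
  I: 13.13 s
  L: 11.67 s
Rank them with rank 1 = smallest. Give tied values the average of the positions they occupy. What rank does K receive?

7

Sorted (ascending): 10.39, 10.44, 10.44, 11.62, 11.67, 11.67, 12.15, 13.13, 13.3, 13.3, 13.3, 13.74
The 2 values of 10.44 occupy positions 2–3 → average rank (2+3)/2 = 2.5.
The 2 values of 11.67 occupy positions 5–6 → average rank (5+6)/2 = 5.5.
The 3 values of 13.3 occupy positions 9–11 → average rank 10.
K has value 12.15 s → rank 7.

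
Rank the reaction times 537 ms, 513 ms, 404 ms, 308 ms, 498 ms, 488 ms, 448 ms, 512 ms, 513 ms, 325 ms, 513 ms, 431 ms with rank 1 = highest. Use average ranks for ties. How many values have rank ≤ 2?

1

Sorted (descending): 537, 513, 513, 513, 512, 498, 488, 448, 431, 404, 325, 308
The 3 values of 513 occupy positions 2–4 → average rank 3.
Ranks ≤ 2: {1} → 1 value.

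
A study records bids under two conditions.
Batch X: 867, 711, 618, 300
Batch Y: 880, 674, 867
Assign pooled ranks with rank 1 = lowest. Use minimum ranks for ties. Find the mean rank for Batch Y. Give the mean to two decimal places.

5.00

Sorted (ascending): 300, 618, 674, 711, 867, 867, 880
The 2 values of 867 occupy positions 5–6 → each gets rank 5.
Batch Y values → pooled ranks: 880→7, 674→3, 867→5
Mean rank = (7 + 3 + 5) / 3 = 5.00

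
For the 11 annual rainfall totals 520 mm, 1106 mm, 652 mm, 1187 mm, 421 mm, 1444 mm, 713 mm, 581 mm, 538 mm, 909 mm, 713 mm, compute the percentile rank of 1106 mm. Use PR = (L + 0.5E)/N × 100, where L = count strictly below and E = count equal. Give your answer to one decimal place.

N = 11.
Strictly below 1106: 8. Equal to 1106: 1.
PR = (8 + 0.5·1)/11 × 100 = 77.3

77.3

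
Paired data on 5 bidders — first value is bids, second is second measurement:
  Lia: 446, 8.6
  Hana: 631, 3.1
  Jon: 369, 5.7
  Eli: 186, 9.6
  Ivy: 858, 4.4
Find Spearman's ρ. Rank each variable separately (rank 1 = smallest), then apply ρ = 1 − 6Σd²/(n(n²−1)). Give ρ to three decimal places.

Ranks of variable 1: 3, 4, 2, 1, 5
Ranks of variable 2: 4, 1, 3, 5, 2
d = r₁ − r₂: -1, 3, -1, -4, 3
d²: 1, 9, 1, 16, 9; Σd² = 36
ρ = 1 − 6·36/(5·24) = 1 − 216/120 = -0.800

-0.800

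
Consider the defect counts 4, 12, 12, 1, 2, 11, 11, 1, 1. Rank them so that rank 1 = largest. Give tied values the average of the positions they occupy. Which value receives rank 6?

2

Sorted (descending): 12, 12, 11, 11, 4, 2, 1, 1, 1
The 2 values of 12 occupy positions 1–2 → average rank (1+2)/2 = 1.5.
The 2 values of 11 occupy positions 3–4 → average rank (3+4)/2 = 3.5.
The 3 values of 1 occupy positions 7–9 → average rank 8.
Rank 6 → value 2.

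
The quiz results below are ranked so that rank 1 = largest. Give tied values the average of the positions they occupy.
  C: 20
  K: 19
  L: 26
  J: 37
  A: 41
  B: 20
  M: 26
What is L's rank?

3.5

Sorted (descending): 41, 37, 26, 26, 20, 20, 19
The 2 values of 26 occupy positions 3–4 → average rank (3+4)/2 = 3.5.
The 2 values of 20 occupy positions 5–6 → average rank (5+6)/2 = 5.5.
L has value 26 → rank 3.5.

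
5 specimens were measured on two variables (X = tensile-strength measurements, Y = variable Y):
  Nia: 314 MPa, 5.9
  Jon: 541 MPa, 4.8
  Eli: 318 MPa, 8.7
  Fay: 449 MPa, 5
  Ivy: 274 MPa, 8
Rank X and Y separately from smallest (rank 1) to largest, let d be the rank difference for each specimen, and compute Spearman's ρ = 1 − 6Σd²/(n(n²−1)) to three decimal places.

-0.700

Ranks of variable 1: 2, 5, 3, 4, 1
Ranks of variable 2: 3, 1, 5, 2, 4
d = r₁ − r₂: -1, 4, -2, 2, -3
d²: 1, 16, 4, 4, 9; Σd² = 34
ρ = 1 − 6·34/(5·24) = 1 − 204/120 = -0.700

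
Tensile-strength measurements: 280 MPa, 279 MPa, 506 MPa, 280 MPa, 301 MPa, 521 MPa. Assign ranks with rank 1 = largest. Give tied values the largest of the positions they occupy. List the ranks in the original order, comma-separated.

Sorted (descending): 521, 506, 301, 280, 280, 279
The 2 values of 280 occupy positions 4–5 → each gets rank 5.

5, 6, 2, 5, 3, 1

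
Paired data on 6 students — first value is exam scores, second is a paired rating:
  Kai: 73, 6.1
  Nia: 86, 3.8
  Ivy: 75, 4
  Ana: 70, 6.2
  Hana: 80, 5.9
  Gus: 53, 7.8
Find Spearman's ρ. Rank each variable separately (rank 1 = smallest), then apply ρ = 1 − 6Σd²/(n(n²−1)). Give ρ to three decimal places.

Ranks of variable 1: 3, 6, 4, 2, 5, 1
Ranks of variable 2: 4, 1, 2, 5, 3, 6
d = r₁ − r₂: -1, 5, 2, -3, 2, -5
d²: 1, 25, 4, 9, 4, 25; Σd² = 68
ρ = 1 − 6·68/(6·35) = 1 − 408/210 = -0.943

-0.943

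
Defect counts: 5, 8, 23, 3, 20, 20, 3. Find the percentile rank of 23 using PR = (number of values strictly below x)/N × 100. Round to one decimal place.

85.7

N = 7.
Strictly below 23: 6. Equal to 23: 1.
PR = 6/7 × 100 = 85.7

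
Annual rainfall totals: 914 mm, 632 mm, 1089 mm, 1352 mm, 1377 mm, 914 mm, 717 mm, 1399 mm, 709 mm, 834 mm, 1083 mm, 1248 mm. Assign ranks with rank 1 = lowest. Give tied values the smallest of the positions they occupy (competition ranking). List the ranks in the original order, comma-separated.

Sorted (ascending): 632, 709, 717, 834, 914, 914, 1083, 1089, 1248, 1352, 1377, 1399
The 2 values of 914 occupy positions 5–6 → each gets rank 5.

5, 1, 8, 10, 11, 5, 3, 12, 2, 4, 7, 9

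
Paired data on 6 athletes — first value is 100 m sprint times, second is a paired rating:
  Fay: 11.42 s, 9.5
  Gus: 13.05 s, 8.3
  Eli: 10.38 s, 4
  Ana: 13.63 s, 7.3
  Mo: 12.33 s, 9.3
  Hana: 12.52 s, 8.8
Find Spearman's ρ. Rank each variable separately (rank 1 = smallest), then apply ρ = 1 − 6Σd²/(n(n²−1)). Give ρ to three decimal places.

-0.143

Ranks of variable 1: 2, 5, 1, 6, 3, 4
Ranks of variable 2: 6, 3, 1, 2, 5, 4
d = r₁ − r₂: -4, 2, 0, 4, -2, 0
d²: 16, 4, 0, 16, 4, 0; Σd² = 40
ρ = 1 − 6·40/(6·35) = 1 − 240/210 = -0.143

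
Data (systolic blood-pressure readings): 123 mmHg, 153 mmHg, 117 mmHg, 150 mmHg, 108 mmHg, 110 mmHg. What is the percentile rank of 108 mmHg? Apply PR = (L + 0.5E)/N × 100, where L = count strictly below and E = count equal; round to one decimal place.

N = 6.
Strictly below 108: 0. Equal to 108: 1.
PR = (0 + 0.5·1)/6 × 100 = 8.3

8.3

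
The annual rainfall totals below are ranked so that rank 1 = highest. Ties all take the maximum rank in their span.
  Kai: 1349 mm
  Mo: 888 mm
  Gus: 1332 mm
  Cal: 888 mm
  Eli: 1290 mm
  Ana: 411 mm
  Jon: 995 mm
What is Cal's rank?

Sorted (descending): 1349, 1332, 1290, 995, 888, 888, 411
The 2 values of 888 occupy positions 5–6 → each gets rank 6.
Cal has value 888 mm → rank 6.

6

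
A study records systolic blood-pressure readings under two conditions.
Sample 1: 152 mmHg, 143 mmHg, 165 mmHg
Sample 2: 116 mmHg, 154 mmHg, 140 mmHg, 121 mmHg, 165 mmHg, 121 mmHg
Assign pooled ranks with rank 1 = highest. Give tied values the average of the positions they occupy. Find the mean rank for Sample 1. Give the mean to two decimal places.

3.50

Sorted (descending): 165, 165, 154, 152, 143, 140, 121, 121, 116
The 2 values of 165 occupy positions 1–2 → average rank (1+2)/2 = 1.5.
The 2 values of 121 occupy positions 7–8 → average rank (7+8)/2 = 7.5.
Sample 1 values → pooled ranks: 152→4, 143→5, 165→1.5
Mean rank = (4 + 5 + 1.5) / 3 = 3.50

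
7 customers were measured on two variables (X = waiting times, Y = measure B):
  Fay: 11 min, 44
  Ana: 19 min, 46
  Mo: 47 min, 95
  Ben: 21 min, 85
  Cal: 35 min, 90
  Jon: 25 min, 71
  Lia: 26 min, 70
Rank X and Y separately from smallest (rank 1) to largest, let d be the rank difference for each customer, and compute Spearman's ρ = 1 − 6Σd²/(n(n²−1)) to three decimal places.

Ranks of variable 1: 1, 2, 7, 3, 6, 4, 5
Ranks of variable 2: 1, 2, 7, 5, 6, 4, 3
d = r₁ − r₂: 0, 0, 0, -2, 0, 0, 2
d²: 0, 0, 0, 4, 0, 0, 4; Σd² = 8
ρ = 1 − 6·8/(7·48) = 1 − 48/336 = 0.857

0.857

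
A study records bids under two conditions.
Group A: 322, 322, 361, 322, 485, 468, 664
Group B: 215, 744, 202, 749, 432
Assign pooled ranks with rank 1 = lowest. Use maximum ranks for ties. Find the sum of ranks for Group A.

Sorted (ascending): 202, 215, 322, 322, 322, 361, 432, 468, 485, 664, 744, 749
The 3 values of 322 occupy positions 3–5 → each gets rank 5.
Group A values → pooled ranks: 322→5, 322→5, 361→6, 322→5, 485→9, 468→8, 664→10
Rank sum = 5 + 5 + 6 + 5 + 9 + 8 + 10 = 48

48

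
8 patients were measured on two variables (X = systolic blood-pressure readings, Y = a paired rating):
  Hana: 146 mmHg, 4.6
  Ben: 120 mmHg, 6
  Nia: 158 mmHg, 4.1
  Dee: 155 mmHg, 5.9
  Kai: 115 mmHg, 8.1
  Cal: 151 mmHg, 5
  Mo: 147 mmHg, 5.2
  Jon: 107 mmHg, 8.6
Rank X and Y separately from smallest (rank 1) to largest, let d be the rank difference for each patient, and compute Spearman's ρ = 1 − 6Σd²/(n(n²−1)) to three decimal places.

Ranks of variable 1: 4, 3, 8, 7, 2, 6, 5, 1
Ranks of variable 2: 2, 6, 1, 5, 7, 3, 4, 8
d = r₁ − r₂: 2, -3, 7, 2, -5, 3, 1, -7
d²: 4, 9, 49, 4, 25, 9, 1, 49; Σd² = 150
ρ = 1 − 6·150/(8·63) = 1 − 900/504 = -0.786

-0.786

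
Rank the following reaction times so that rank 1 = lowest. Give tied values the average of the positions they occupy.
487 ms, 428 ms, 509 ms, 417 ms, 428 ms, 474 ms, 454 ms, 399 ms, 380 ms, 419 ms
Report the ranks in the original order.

Sorted (ascending): 380, 399, 417, 419, 428, 428, 454, 474, 487, 509
The 2 values of 428 occupy positions 5–6 → average rank (5+6)/2 = 5.5.

9, 5.5, 10, 3, 5.5, 8, 7, 2, 1, 4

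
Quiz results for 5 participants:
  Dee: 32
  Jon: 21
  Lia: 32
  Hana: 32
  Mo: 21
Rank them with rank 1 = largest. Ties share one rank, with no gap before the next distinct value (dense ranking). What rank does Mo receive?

2

Sorted (descending): 32, 32, 32, 21, 21
The 3 values of 32 share dense rank 1.
The 2 values of 21 share dense rank 2.
Mo has value 21 → rank 2.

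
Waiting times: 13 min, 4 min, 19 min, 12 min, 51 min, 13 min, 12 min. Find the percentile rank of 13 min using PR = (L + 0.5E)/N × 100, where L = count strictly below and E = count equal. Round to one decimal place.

N = 7.
Strictly below 13: 3. Equal to 13: 2.
PR = (3 + 0.5·2)/7 × 100 = 57.1

57.1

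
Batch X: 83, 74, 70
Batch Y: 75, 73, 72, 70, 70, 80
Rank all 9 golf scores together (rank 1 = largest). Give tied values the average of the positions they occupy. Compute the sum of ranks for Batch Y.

Sorted (descending): 83, 80, 75, 74, 73, 72, 70, 70, 70
The 3 values of 70 occupy positions 7–9 → average rank 8.
Batch Y values → pooled ranks: 75→3, 73→5, 72→6, 70→8, 70→8, 80→2
Rank sum = 3 + 5 + 6 + 8 + 8 + 2 = 32

32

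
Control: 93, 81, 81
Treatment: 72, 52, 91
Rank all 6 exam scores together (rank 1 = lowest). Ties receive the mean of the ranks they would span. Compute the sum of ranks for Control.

Sorted (ascending): 52, 72, 81, 81, 91, 93
The 2 values of 81 occupy positions 3–4 → average rank (3+4)/2 = 3.5.
Control values → pooled ranks: 93→6, 81→3.5, 81→3.5
Rank sum = 6 + 3.5 + 3.5 = 13

13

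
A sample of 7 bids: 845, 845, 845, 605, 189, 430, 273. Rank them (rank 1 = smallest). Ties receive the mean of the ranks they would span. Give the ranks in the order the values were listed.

Sorted (ascending): 189, 273, 430, 605, 845, 845, 845
The 3 values of 845 occupy positions 5–7 → average rank 6.

6, 6, 6, 4, 1, 3, 2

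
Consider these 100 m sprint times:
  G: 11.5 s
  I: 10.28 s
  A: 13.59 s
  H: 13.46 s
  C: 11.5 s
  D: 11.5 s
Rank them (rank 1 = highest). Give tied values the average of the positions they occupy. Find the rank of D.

4

Sorted (descending): 13.59, 13.46, 11.5, 11.5, 11.5, 10.28
The 3 values of 11.5 occupy positions 3–5 → average rank 4.
D has value 11.5 s → rank 4.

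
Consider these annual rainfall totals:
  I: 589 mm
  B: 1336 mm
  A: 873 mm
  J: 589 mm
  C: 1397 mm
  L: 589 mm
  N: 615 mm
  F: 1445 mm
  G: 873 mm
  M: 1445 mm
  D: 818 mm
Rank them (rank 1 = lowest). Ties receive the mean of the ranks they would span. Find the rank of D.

5

Sorted (ascending): 589, 589, 589, 615, 818, 873, 873, 1336, 1397, 1445, 1445
The 3 values of 589 occupy positions 1–3 → average rank 2.
The 2 values of 873 occupy positions 6–7 → average rank (6+7)/2 = 6.5.
The 2 values of 1445 occupy positions 10–11 → average rank (10+11)/2 = 10.5.
D has value 818 mm → rank 5.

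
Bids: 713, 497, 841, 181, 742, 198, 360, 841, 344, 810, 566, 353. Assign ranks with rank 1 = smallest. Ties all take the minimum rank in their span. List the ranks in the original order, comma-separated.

Sorted (ascending): 181, 198, 344, 353, 360, 497, 566, 713, 742, 810, 841, 841
The 2 values of 841 occupy positions 11–12 → each gets rank 11.

8, 6, 11, 1, 9, 2, 5, 11, 3, 10, 7, 4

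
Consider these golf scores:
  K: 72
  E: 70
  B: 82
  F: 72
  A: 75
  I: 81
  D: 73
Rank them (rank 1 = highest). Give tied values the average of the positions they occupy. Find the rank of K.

Sorted (descending): 82, 81, 75, 73, 72, 72, 70
The 2 values of 72 occupy positions 5–6 → average rank (5+6)/2 = 5.5.
K has value 72 → rank 5.5.

5.5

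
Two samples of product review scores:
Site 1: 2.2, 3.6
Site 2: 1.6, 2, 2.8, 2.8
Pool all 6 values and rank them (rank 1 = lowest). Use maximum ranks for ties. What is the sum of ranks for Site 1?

Sorted (ascending): 1.6, 2, 2.2, 2.8, 2.8, 3.6
The 2 values of 2.8 occupy positions 4–5 → each gets rank 5.
Site 1 values → pooled ranks: 2.2→3, 3.6→6
Rank sum = 3 + 6 = 9

9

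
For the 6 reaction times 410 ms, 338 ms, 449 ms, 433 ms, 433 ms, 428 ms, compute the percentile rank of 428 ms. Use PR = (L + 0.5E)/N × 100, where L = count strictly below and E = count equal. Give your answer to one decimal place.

N = 6.
Strictly below 428: 2. Equal to 428: 1.
PR = (2 + 0.5·1)/6 × 100 = 41.7

41.7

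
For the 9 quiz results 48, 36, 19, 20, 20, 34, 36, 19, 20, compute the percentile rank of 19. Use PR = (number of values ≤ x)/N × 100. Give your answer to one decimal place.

22.2

N = 9.
Strictly below 19: 0. Equal to 19: 2.
PR = 2/9 × 100 = 22.2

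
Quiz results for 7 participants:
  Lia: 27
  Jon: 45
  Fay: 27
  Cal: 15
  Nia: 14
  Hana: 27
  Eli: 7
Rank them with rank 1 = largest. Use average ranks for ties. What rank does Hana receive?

3

Sorted (descending): 45, 27, 27, 27, 15, 14, 7
The 3 values of 27 occupy positions 2–4 → average rank 3.
Hana has value 27 → rank 3.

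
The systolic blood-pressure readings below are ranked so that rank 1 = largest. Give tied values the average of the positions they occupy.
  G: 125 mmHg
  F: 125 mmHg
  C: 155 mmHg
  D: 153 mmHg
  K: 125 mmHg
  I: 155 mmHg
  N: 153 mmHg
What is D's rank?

3.5

Sorted (descending): 155, 155, 153, 153, 125, 125, 125
The 2 values of 155 occupy positions 1–2 → average rank (1+2)/2 = 1.5.
The 2 values of 153 occupy positions 3–4 → average rank (3+4)/2 = 3.5.
The 3 values of 125 occupy positions 5–7 → average rank 6.
D has value 153 mmHg → rank 3.5.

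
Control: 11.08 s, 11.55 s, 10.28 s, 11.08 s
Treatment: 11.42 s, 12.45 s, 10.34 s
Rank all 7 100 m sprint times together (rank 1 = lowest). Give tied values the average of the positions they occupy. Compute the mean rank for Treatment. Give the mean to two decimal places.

4.67

Sorted (ascending): 10.28, 10.34, 11.08, 11.08, 11.42, 11.55, 12.45
The 2 values of 11.08 occupy positions 3–4 → average rank (3+4)/2 = 3.5.
Treatment values → pooled ranks: 11.42→5, 12.45→7, 10.34→2
Mean rank = (5 + 7 + 2) / 3 = 4.67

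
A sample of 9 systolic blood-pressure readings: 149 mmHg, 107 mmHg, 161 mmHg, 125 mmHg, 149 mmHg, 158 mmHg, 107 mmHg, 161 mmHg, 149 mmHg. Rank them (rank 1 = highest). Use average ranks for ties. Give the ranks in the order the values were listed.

Sorted (descending): 161, 161, 158, 149, 149, 149, 125, 107, 107
The 2 values of 161 occupy positions 1–2 → average rank (1+2)/2 = 1.5.
The 3 values of 149 occupy positions 4–6 → average rank 5.
The 2 values of 107 occupy positions 8–9 → average rank (8+9)/2 = 8.5.

5, 8.5, 1.5, 7, 5, 3, 8.5, 1.5, 5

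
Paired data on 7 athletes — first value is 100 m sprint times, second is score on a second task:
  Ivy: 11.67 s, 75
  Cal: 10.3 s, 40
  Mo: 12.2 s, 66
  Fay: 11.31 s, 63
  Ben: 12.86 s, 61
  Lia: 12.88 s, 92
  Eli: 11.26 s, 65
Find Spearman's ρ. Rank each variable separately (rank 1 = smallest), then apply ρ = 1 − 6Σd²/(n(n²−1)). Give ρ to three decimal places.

0.571

Ranks of variable 1: 4, 1, 5, 3, 6, 7, 2
Ranks of variable 2: 6, 1, 5, 3, 2, 7, 4
d = r₁ − r₂: -2, 0, 0, 0, 4, 0, -2
d²: 4, 0, 0, 0, 16, 0, 4; Σd² = 24
ρ = 1 − 6·24/(7·48) = 1 − 144/336 = 0.571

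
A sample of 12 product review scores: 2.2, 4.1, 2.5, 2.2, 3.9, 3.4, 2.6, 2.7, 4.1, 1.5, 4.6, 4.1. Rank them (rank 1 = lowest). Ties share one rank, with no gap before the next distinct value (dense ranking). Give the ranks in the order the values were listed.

Sorted (ascending): 1.5, 2.2, 2.2, 2.5, 2.6, 2.7, 3.4, 3.9, 4.1, 4.1, 4.1, 4.6
The 2 values of 2.2 share dense rank 2.
The 3 values of 4.1 share dense rank 8.
Remaining distinct values take the next consecutive integers.

2, 8, 3, 2, 7, 6, 4, 5, 8, 1, 9, 8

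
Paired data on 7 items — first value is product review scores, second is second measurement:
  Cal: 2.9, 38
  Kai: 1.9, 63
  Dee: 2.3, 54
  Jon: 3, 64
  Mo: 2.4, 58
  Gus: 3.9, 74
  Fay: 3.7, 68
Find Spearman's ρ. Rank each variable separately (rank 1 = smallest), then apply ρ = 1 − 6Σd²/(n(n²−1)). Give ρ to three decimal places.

0.679

Ranks of variable 1: 4, 1, 2, 5, 3, 7, 6
Ranks of variable 2: 1, 4, 2, 5, 3, 7, 6
d = r₁ − r₂: 3, -3, 0, 0, 0, 0, 0
d²: 9, 9, 0, 0, 0, 0, 0; Σd² = 18
ρ = 1 − 6·18/(7·48) = 1 − 108/336 = 0.679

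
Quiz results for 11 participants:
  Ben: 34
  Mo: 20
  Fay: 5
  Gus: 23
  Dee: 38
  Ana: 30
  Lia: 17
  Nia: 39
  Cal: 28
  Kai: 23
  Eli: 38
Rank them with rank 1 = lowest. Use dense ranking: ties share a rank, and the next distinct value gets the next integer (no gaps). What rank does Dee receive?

8

Sorted (ascending): 5, 17, 20, 23, 23, 28, 30, 34, 38, 38, 39
The 2 values of 23 share dense rank 4.
The 2 values of 38 share dense rank 8.
Remaining distinct values take the next consecutive integers.
Dee has value 38 → rank 8.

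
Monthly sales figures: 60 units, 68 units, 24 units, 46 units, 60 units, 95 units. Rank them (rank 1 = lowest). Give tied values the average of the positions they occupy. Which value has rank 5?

68

Sorted (ascending): 24, 46, 60, 60, 68, 95
The 2 values of 60 occupy positions 3–4 → average rank (3+4)/2 = 3.5.
Rank 5 → value 68.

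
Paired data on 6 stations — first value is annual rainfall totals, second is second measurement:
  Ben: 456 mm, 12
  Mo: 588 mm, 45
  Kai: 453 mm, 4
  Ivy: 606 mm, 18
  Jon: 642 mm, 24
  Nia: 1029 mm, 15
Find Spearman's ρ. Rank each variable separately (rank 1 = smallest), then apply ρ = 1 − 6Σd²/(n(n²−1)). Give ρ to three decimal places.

Ranks of variable 1: 2, 3, 1, 4, 5, 6
Ranks of variable 2: 2, 6, 1, 4, 5, 3
d = r₁ − r₂: 0, -3, 0, 0, 0, 3
d²: 0, 9, 0, 0, 0, 9; Σd² = 18
ρ = 1 − 6·18/(6·35) = 1 − 108/210 = 0.486

0.486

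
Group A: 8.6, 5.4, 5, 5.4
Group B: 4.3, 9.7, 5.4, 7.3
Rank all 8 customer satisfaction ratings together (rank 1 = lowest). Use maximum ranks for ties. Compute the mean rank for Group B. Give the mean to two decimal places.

Sorted (ascending): 4.3, 5, 5.4, 5.4, 5.4, 7.3, 8.6, 9.7
The 3 values of 5.4 occupy positions 3–5 → each gets rank 5.
Group B values → pooled ranks: 4.3→1, 9.7→8, 5.4→5, 7.3→6
Mean rank = (1 + 8 + 5 + 6) / 4 = 5.00

5.00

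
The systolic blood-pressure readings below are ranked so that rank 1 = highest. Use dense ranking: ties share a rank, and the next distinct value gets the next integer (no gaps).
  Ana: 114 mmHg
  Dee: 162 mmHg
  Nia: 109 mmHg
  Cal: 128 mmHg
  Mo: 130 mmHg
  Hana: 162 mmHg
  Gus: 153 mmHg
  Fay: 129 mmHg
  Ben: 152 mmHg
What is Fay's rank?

5

Sorted (descending): 162, 162, 153, 152, 130, 129, 128, 114, 109
The 2 values of 162 share dense rank 1.
Remaining distinct values take the next consecutive integers.
Fay has value 129 mmHg → rank 5.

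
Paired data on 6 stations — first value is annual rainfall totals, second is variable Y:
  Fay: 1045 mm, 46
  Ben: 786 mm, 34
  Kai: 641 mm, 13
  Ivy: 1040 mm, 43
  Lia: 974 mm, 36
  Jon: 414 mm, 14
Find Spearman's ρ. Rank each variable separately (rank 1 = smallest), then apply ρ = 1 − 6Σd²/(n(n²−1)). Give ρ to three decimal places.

Ranks of variable 1: 6, 3, 2, 5, 4, 1
Ranks of variable 2: 6, 3, 1, 5, 4, 2
d = r₁ − r₂: 0, 0, 1, 0, 0, -1
d²: 0, 0, 1, 0, 0, 1; Σd² = 2
ρ = 1 − 6·2/(6·35) = 1 − 12/210 = 0.943

0.943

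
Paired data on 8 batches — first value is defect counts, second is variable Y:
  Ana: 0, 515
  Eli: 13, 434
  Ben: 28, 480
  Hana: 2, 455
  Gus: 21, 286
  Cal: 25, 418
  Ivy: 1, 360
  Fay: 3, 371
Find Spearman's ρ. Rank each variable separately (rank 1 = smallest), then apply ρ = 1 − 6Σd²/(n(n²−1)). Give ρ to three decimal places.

Ranks of variable 1: 1, 5, 8, 3, 6, 7, 2, 4
Ranks of variable 2: 8, 5, 7, 6, 1, 4, 2, 3
d = r₁ − r₂: -7, 0, 1, -3, 5, 3, 0, 1
d²: 49, 0, 1, 9, 25, 9, 0, 1; Σd² = 94
ρ = 1 − 6·94/(8·63) = 1 − 564/504 = -0.119

-0.119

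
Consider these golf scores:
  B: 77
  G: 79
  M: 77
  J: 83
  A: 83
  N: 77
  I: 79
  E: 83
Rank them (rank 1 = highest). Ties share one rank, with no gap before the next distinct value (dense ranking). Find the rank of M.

Sorted (descending): 83, 83, 83, 79, 79, 77, 77, 77
The 3 values of 83 share dense rank 1.
The 2 values of 79 share dense rank 2.
The 3 values of 77 share dense rank 3.
M has value 77 → rank 3.

3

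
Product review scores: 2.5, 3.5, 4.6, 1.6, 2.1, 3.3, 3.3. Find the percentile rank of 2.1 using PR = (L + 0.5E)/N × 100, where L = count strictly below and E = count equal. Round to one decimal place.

N = 7.
Strictly below 2.1: 1. Equal to 2.1: 1.
PR = (1 + 0.5·1)/7 × 100 = 21.4

21.4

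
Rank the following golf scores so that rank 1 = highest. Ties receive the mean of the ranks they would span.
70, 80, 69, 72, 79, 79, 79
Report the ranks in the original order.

6, 1, 7, 5, 3, 3, 3

Sorted (descending): 80, 79, 79, 79, 72, 70, 69
The 3 values of 79 occupy positions 2–4 → average rank 3.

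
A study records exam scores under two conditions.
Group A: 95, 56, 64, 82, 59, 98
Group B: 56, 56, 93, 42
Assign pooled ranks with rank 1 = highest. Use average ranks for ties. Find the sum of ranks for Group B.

Sorted (descending): 98, 95, 93, 82, 64, 59, 56, 56, 56, 42
The 3 values of 56 occupy positions 7–9 → average rank 8.
Group B values → pooled ranks: 56→8, 56→8, 93→3, 42→10
Rank sum = 8 + 8 + 3 + 10 = 29

29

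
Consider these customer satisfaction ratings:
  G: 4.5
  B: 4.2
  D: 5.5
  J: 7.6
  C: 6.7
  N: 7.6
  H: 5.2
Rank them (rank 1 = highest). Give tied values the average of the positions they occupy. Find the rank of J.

Sorted (descending): 7.6, 7.6, 6.7, 5.5, 5.2, 4.5, 4.2
The 2 values of 7.6 occupy positions 1–2 → average rank (1+2)/2 = 1.5.
J has value 7.6 → rank 1.5.

1.5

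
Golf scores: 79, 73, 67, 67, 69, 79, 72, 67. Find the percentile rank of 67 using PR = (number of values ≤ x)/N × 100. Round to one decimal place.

N = 8.
Strictly below 67: 0. Equal to 67: 3.
PR = 3/8 × 100 = 37.5

37.5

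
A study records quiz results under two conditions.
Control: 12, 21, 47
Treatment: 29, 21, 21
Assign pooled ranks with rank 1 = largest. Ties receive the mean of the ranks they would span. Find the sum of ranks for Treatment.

Sorted (descending): 47, 29, 21, 21, 21, 12
The 3 values of 21 occupy positions 3–5 → average rank 4.
Treatment values → pooled ranks: 29→2, 21→4, 21→4
Rank sum = 2 + 4 + 4 = 10

10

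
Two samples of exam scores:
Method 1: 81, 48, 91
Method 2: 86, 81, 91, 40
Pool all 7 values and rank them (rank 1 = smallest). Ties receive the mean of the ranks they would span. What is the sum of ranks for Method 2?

16

Sorted (ascending): 40, 48, 81, 81, 86, 91, 91
The 2 values of 81 occupy positions 3–4 → average rank (3+4)/2 = 3.5.
The 2 values of 91 occupy positions 6–7 → average rank (6+7)/2 = 6.5.
Method 2 values → pooled ranks: 86→5, 81→3.5, 91→6.5, 40→1
Rank sum = 5 + 3.5 + 6.5 + 1 = 16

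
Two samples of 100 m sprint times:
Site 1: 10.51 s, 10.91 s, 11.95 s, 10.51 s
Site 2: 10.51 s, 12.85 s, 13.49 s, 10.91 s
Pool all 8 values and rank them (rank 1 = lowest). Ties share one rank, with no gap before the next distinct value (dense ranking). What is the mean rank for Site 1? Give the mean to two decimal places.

Sorted (ascending): 10.51, 10.51, 10.51, 10.91, 10.91, 11.95, 12.85, 13.49
The 3 values of 10.51 share dense rank 1.
The 2 values of 10.91 share dense rank 2.
Remaining distinct values take the next consecutive integers.
Site 1 values → pooled ranks: 10.51→1, 10.91→2, 11.95→3, 10.51→1
Mean rank = (1 + 2 + 3 + 1) / 4 = 1.75

1.75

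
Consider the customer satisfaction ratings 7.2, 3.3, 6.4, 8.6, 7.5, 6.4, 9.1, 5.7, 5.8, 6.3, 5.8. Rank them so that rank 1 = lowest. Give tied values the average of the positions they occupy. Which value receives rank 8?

Sorted (ascending): 3.3, 5.7, 5.8, 5.8, 6.3, 6.4, 6.4, 7.2, 7.5, 8.6, 9.1
The 2 values of 5.8 occupy positions 3–4 → average rank (3+4)/2 = 3.5.
The 2 values of 6.4 occupy positions 6–7 → average rank (6+7)/2 = 6.5.
Rank 8 → value 7.2.

7.2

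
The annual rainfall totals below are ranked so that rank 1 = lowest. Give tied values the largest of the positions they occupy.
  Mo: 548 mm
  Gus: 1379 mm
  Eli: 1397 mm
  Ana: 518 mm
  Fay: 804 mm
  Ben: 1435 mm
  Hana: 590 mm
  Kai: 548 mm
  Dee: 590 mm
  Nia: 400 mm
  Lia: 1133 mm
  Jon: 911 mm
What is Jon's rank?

8

Sorted (ascending): 400, 518, 548, 548, 590, 590, 804, 911, 1133, 1379, 1397, 1435
The 2 values of 548 occupy positions 3–4 → each gets rank 4.
The 2 values of 590 occupy positions 5–6 → each gets rank 6.
Jon has value 911 mm → rank 8.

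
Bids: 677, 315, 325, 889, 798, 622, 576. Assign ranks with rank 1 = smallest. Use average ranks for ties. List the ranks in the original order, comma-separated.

5, 1, 2, 7, 6, 4, 3

Sorted (ascending): 315, 325, 576, 622, 677, 798, 889
No ties — each value takes its position as its rank.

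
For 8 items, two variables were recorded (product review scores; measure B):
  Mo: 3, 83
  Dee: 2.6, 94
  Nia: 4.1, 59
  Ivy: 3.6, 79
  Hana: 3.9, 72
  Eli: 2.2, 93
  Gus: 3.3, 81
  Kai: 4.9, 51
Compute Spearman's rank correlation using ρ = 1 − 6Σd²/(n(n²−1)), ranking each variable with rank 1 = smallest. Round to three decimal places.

Ranks of variable 1: 3, 2, 7, 5, 6, 1, 4, 8
Ranks of variable 2: 6, 8, 2, 4, 3, 7, 5, 1
d = r₁ − r₂: -3, -6, 5, 1, 3, -6, -1, 7
d²: 9, 36, 25, 1, 9, 36, 1, 49; Σd² = 166
ρ = 1 − 6·166/(8·63) = 1 − 996/504 = -0.976

-0.976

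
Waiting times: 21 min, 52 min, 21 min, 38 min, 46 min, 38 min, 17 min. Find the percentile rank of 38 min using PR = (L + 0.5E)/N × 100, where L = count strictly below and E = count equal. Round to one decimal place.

N = 7.
Strictly below 38: 3. Equal to 38: 2.
PR = (3 + 0.5·2)/7 × 100 = 57.1

57.1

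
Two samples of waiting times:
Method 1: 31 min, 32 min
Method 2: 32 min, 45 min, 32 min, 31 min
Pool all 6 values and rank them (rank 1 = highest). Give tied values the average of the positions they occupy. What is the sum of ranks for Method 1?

Sorted (descending): 45, 32, 32, 32, 31, 31
The 3 values of 32 occupy positions 2–4 → average rank 3.
The 2 values of 31 occupy positions 5–6 → average rank (5+6)/2 = 5.5.
Method 1 values → pooled ranks: 31→5.5, 32→3
Rank sum = 5.5 + 3 = 8.5

8.5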